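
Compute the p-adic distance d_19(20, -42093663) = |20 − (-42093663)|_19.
d_19(20, -42093663) = 1/2476099

Step 1 — x − y = 20 − (-42093663) = 42093683. Step 2 — v_19(42093683) = 5 (factor: 42093683 = (19^5 · 17); the sign does not affect v_p). Step 3 — |x − y|_19 = 19^{-5} = 1/2476099.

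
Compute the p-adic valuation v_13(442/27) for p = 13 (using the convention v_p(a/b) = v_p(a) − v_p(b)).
v_13(442/27) = 1

Factor powers of 13 from the numerator and denominator of the reduced fraction: 442 = 13^1 · 34 and 27 = 13^0 · 27. Apply v_p(a/b) = v_p(a) − v_p(b): v_13(442/27) = 1 − 0 = 1.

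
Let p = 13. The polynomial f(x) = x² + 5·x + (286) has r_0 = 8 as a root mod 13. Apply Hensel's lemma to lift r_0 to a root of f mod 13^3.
r_2 = 1269 (mod 2197)

Hensel: r_{i+1} = r_i − f(r_i)·(f′(r_i))^{-1} mod 13^{i+2}, f′(x) = 2x + 5. Iterate:
  r_0 = 8 (mod 13)
  r_1 = 86 (mod 169)
  r_2 = 1269 (mod 2197)
Final: r = 1269 satisfies f(r) ≡ 0 mod 13^3.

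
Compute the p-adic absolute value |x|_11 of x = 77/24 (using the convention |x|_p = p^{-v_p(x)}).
|77/24|_11 = 1/11

Step 1 — compute v_11(x) by factoring powers of 11 out of the numerator and denominator: v_11(77/24) = 1. Step 2 — apply |x|_p = p^{-v_p(x)} = 11^{-1} = 1/11.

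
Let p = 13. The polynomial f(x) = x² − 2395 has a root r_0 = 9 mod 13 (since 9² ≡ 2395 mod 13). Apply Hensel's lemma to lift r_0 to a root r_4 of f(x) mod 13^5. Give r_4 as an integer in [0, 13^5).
r_4 = 29337 (mod 371293)

Hensel's recurrence: r_{i+1} = r_i − f(r_i)·(f′(r_i))^{-1} mod 13^{i+2}, with f′(x) = 2x. Iterate:
  r_0 = 9 (mod 13)
  r_1 = 100 (mod 169)
  r_2 = 776 (mod 2197)
  r_3 = 776 (mod 28561)
  r_4 = 29337 (mod 371293)
Final: r_4 = 29337, and one checks f(r_4) ≡ 0 mod 13^5.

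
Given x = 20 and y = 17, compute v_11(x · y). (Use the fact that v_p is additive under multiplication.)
v_11(340) = 0

v_p(x) = 0 (factor: 20 = 11^0 · 20); v_p(y) = 0 (factor: 17 = 11^0 · 17). Additivity: v_p(xy) = v_p(x) + v_p(y) = 0 + 0 = 0. (Direct check: xy = 340 = 11^0 · (340).)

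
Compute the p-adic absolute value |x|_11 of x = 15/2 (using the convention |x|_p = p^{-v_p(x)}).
|15/2|_11 = 1

Step 1 — compute v_11(x) by factoring powers of 11 out of the numerator and denominator: v_11(15/2) = 0. Step 2 — apply |x|_p = p^{-v_p(x)} = 11^{0} = 1.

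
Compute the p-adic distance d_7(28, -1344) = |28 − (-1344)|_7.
d_7(28, -1344) = 1/343

Step 1 — x − y = 28 − (-1344) = 1372. Step 2 — v_7(1372) = 3 (factor: 1372 = (7^3 · 4); the sign does not affect v_p). Step 3 — |x − y|_7 = 7^{-3} = 1/343.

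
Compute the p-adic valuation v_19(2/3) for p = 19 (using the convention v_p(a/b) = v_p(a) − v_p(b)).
v_19(2/3) = 0

Factor powers of 19 from the numerator and denominator of the reduced fraction: 2 = 19^0 · 2 and 3 = 19^0 · 3. Apply v_p(a/b) = v_p(a) − v_p(b): v_19(2/3) = 0 − 0 = 0.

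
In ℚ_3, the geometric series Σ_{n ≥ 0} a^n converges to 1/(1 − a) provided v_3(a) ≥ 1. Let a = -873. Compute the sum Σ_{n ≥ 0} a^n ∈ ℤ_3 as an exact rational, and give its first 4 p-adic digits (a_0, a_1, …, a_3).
Σ a^n = 1/(1 − a) = 1/874;  first 4 digits = (1, 0, 2, 0)

v_3(a) = 2 ≥ 1, so the series converges in ℤ_3 to 1/(1 − a) = 1/(1 − (-873)) = 1/874. Expand this rational in ℤ_3: compute digits iteratively via d_i = x_i mod 3, x_{i+1} = (x_i − d_i)/3. The first 4 digits are (1, 0, 2, 0).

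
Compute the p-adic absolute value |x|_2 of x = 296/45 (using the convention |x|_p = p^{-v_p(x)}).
|296/45|_2 = 1/8

Step 1 — compute v_2(x) by factoring powers of 2 out of the numerator and denominator: v_2(296/45) = 3. Step 2 — apply |x|_p = p^{-v_p(x)} = 2^{-3} = 1/8.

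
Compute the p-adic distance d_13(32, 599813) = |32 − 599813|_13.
d_13(32, 599813) = 1/28561

Step 1 — x − y = 32 − 599813 = -599781. Step 2 — v_13(-599781) = 4 (factor: -599781 = −(13^4 · 21); the sign does not affect v_p). Step 3 — |x − y|_13 = 13^{-4} = 1/28561.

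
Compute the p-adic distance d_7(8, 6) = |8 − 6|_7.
d_7(8, 6) = 1

Step 1 — x − y = 8 − 6 = 2. Step 2 — v_7(2) = 0 (factor: 2 = (7^0 · 2); the sign does not affect v_p). Step 3 — |x − y|_7 = 7^{0} = 1.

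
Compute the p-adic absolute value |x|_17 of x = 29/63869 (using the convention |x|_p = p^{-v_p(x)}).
|29/63869|_17 = 4913

Step 1 — compute v_17(x) by factoring powers of 17 out of the numerator and denominator: v_17(29/63869) = -3. Step 2 — apply |x|_p = p^{-v_p(x)} = 17^{3} = 4913.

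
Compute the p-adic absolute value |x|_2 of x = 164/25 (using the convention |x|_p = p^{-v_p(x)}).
|164/25|_2 = 1/4

Step 1 — compute v_2(x) by factoring powers of 2 out of the numerator and denominator: v_2(164/25) = 2. Step 2 — apply |x|_p = p^{-v_p(x)} = 2^{-2} = 1/4.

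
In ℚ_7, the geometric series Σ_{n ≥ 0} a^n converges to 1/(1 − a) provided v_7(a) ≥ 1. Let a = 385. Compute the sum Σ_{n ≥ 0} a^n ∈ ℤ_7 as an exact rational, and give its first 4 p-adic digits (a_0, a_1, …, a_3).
Σ a^n = 1/(1 − a) = -1/384;  first 4 digits = (1, 6, 1, 5)

v_7(a) = 1 ≥ 1, so the series converges in ℤ_7 to 1/(1 − a) = 1/(1 − 385) = -1/384. Expand this rational in ℤ_7: compute digits iteratively via d_i = x_i mod 7, x_{i+1} = (x_i − d_i)/7. The first 4 digits are (1, 6, 1, 5).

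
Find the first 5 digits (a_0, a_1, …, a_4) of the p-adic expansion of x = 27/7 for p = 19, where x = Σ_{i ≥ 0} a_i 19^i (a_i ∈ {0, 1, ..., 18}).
(a_0, …, a_4) = (12, 5, 16, 10, 13)

v_19(27/7) = 0 (numerator and denominator both coprime to 19), so x ∈ ℤ_19^×. Compute digits iteratively via a_i = x_i mod 19, x_{i+1} = (x_i − a_i)/19, with x_0 = x:
  x_0 = 27/7;  a_0 = 12;  x_1 = (x_0 − 12)/19 = -3/7
  x_1 = -3/7;  a_1 = 5;  x_2 = (x_1 − 5)/19 = -2/7
  x_2 = -2/7;  a_2 = 16;  x_3 = (x_2 − 16)/19 = -6/7
  x_3 = -6/7;  a_3 = 10;  x_4 = (x_3 − 10)/19 = -4/7
  x_4 = -4/7;  a_4 = 13;  x_5 = (x_4 − 13)/19 = -5/7
Digits: (12, 5, 16, 10, 13).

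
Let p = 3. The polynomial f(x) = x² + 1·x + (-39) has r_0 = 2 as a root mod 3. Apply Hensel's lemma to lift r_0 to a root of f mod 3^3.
r_2 = 23 (mod 27)

Hensel: r_{i+1} = r_i − f(r_i)·(f′(r_i))^{-1} mod 3^{i+2}, f′(x) = 2x + 1. Iterate:
  r_0 = 2 (mod 3)
  r_1 = 5 (mod 9)
  r_2 = 23 (mod 27)
Final: r = 23 satisfies f(r) ≡ 0 mod 3^3.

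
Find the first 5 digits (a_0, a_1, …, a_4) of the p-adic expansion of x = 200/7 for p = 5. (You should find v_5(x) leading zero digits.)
(a_0, …, a_4) = (0, 0, 4, 3, 0)

v_5(200/7) = 2, so a_0 = ... = a_1 = 0. Factor out: x = 5^2 · u with u = 8/7 a unit in ℤ_5. Expand u iteratively via a_{v+i} = u_i mod 5, u_{i+1} = (u_i − a_{v+i})/5:
  u_0 = 8/7;  a_2 = 4;  u_1 = (u_0 − 4)/5 = -4/7
  u_1 = -4/7;  a_3 = 3;  u_2 = (u_1 − 3)/5 = -5/7
  u_2 = -5/7;  a_4 = 0;  u_3 = (u_2 − 0)/5 = -1/7
Digits: (0, 0, 4, 3, 0).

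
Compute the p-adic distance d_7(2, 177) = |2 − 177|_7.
d_7(2, 177) = 1/7

Step 1 — x − y = 2 − 177 = -175. Step 2 — v_7(-175) = 1 (factor: -175 = −(7^1 · 25); the sign does not affect v_p). Step 3 — |x − y|_7 = 7^{-1} = 1/7.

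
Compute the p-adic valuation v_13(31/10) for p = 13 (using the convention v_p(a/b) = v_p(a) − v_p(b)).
v_13(31/10) = 0

Factor powers of 13 from the numerator and denominator of the reduced fraction: 31 = 13^0 · 31 and 10 = 13^0 · 10. Apply v_p(a/b) = v_p(a) − v_p(b): v_13(31/10) = 0 − 0 = 0.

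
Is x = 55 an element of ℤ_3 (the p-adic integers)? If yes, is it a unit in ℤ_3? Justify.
x ∈ ℤ_3^× (unit); v_3(x) = 0

ℤ_3 = {x ∈ ℚ_3 : v_3(x) ≥ 0} and ℤ_3^× = {x ∈ ℤ_3 : v_3(x) = 0}. Here v_3(55) = v_3(num) − v_3(den) = 0; compare against these criteria.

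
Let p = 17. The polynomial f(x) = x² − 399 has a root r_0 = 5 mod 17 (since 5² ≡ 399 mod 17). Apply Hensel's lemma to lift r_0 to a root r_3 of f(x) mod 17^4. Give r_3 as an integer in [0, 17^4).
r_3 = 39462 (mod 83521)

Hensel's recurrence: r_{i+1} = r_i − f(r_i)·(f′(r_i))^{-1} mod 17^{i+2}, with f′(x) = 2x. Iterate:
  r_0 = 5 (mod 17)
  r_1 = 158 (mod 289)
  r_2 = 158 (mod 4913)
  r_3 = 39462 (mod 83521)
Final: r_3 = 39462, and one checks f(r_3) ≡ 0 mod 17^4.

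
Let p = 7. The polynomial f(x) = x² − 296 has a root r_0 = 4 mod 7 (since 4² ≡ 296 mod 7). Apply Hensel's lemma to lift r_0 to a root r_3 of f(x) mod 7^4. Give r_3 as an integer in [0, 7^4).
r_3 = 1901 (mod 2401)

Hensel's recurrence: r_{i+1} = r_i − f(r_i)·(f′(r_i))^{-1} mod 7^{i+2}, with f′(x) = 2x. Iterate:
  r_0 = 4 (mod 7)
  r_1 = 39 (mod 49)
  r_2 = 186 (mod 343)
  r_3 = 1901 (mod 2401)
Final: r_3 = 1901, and one checks f(r_3) ≡ 0 mod 7^4.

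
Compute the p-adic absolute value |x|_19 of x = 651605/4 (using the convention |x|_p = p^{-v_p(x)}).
|651605/4|_19 = 1/130321

Step 1 — compute v_19(x) by factoring powers of 19 out of the numerator and denominator: v_19(651605/4) = 4. Step 2 — apply |x|_p = p^{-v_p(x)} = 19^{-4} = 1/130321.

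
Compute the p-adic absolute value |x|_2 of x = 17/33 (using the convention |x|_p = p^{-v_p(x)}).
|17/33|_2 = 1

Step 1 — compute v_2(x) by factoring powers of 2 out of the numerator and denominator: v_2(17/33) = 0. Step 2 — apply |x|_p = p^{-v_p(x)} = 2^{0} = 1.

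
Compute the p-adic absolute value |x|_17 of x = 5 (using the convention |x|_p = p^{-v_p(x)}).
|5|_17 = 1

Step 1 — compute v_17(x) by factoring powers of 17 out of the numerator and denominator: v_17(5) = 0. Step 2 — apply |x|_p = p^{-v_p(x)} = 17^{0} = 1.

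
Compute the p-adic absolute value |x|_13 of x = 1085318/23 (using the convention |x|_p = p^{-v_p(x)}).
|1085318/23|_13 = 1/28561

Step 1 — compute v_13(x) by factoring powers of 13 out of the numerator and denominator: v_13(1085318/23) = 4. Step 2 — apply |x|_p = p^{-v_p(x)} = 13^{-4} = 1/28561.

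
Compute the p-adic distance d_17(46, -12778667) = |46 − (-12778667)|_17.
d_17(46, -12778667) = 1/1419857

Step 1 — x − y = 46 − (-12778667) = 12778713. Step 2 — v_17(12778713) = 5 (factor: 12778713 = (17^5 · 9); the sign does not affect v_p). Step 3 — |x − y|_17 = 17^{-5} = 1/1419857.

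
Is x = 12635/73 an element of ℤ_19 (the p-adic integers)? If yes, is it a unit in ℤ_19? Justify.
x ∈ ℤ_19 but not a unit; v_19(x) = 2 > 0

ℤ_19 = {x ∈ ℚ_19 : v_19(x) ≥ 0} and ℤ_19^× = {x ∈ ℤ_19 : v_19(x) = 0}. Here v_19(12635/73) = v_19(num) − v_19(den) = 2; compare against these criteria.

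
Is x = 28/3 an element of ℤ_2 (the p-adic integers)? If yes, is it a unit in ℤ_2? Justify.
x ∈ ℤ_2 but not a unit; v_2(x) = 2 > 0

ℤ_2 = {x ∈ ℚ_2 : v_2(x) ≥ 0} and ℤ_2^× = {x ∈ ℤ_2 : v_2(x) = 0}. Here v_2(28/3) = v_2(num) − v_2(den) = 2; compare against these criteria.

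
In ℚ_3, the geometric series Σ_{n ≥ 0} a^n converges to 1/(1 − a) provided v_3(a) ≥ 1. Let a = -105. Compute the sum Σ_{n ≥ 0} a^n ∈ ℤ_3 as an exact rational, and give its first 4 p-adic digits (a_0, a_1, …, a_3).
Σ a^n = 1/(1 − a) = 1/106;  first 4 digits = (1, 1, 1, 0)

v_3(a) = 1 ≥ 1, so the series converges in ℤ_3 to 1/(1 − a) = 1/(1 − (-105)) = 1/106. Expand this rational in ℤ_3: compute digits iteratively via d_i = x_i mod 3, x_{i+1} = (x_i − d_i)/3. The first 4 digits are (1, 1, 1, 0).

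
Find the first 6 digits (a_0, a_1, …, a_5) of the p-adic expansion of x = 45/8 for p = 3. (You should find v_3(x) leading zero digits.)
(a_0, …, a_5) = (0, 0, 1, 1, 0, 1)

v_3(45/8) = 2, so a_0 = ... = a_1 = 0. Factor out: x = 3^2 · u with u = 5/8 a unit in ℤ_3. Expand u iteratively via a_{v+i} = u_i mod 3, u_{i+1} = (u_i − a_{v+i})/3:
  u_0 = 5/8;  a_2 = 1;  u_1 = (u_0 − 1)/3 = -1/8
  u_1 = -1/8;  a_3 = 1;  u_2 = (u_1 − 1)/3 = -3/8
  u_2 = -3/8;  a_4 = 0;  u_3 = (u_2 − 0)/3 = -1/8
  u_3 = -1/8;  a_5 = 1;  u_4 = (u_3 − 1)/3 = -3/8
Digits: (0, 0, 1, 1, 0, 1).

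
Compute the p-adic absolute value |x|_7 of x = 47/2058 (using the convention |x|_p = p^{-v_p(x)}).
|47/2058|_7 = 343

Step 1 — compute v_7(x) by factoring powers of 7 out of the numerator and denominator: v_7(47/2058) = -3. Step 2 — apply |x|_p = p^{-v_p(x)} = 7^{3} = 343.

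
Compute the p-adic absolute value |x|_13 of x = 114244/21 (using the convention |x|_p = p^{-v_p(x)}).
|114244/21|_13 = 1/28561

Step 1 — compute v_13(x) by factoring powers of 13 out of the numerator and denominator: v_13(114244/21) = 4. Step 2 — apply |x|_p = p^{-v_p(x)} = 13^{-4} = 1/28561.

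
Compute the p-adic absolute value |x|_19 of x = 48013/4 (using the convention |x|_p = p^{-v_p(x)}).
|48013/4|_19 = 1/6859

Step 1 — compute v_19(x) by factoring powers of 19 out of the numerator and denominator: v_19(48013/4) = 3. Step 2 — apply |x|_p = p^{-v_p(x)} = 19^{-3} = 1/6859.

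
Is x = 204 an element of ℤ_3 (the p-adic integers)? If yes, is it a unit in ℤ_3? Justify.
x ∈ ℤ_3 but not a unit; v_3(x) = 1 > 0

ℤ_3 = {x ∈ ℚ_3 : v_3(x) ≥ 0} and ℤ_3^× = {x ∈ ℤ_3 : v_3(x) = 0}. Here v_3(204) = v_3(num) − v_3(den) = 1; compare against these criteria.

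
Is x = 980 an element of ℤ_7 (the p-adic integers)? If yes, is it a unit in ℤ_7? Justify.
x ∈ ℤ_7 but not a unit; v_7(x) = 2 > 0

ℤ_7 = {x ∈ ℚ_7 : v_7(x) ≥ 0} and ℤ_7^× = {x ∈ ℤ_7 : v_7(x) = 0}. Here v_7(980) = v_7(num) − v_7(den) = 2; compare against these criteria.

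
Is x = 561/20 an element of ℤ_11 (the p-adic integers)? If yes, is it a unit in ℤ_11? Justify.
x ∈ ℤ_11 but not a unit; v_11(x) = 1 > 0

ℤ_11 = {x ∈ ℚ_11 : v_11(x) ≥ 0} and ℤ_11^× = {x ∈ ℤ_11 : v_11(x) = 0}. Here v_11(561/20) = v_11(num) − v_11(den) = 1; compare against these criteria.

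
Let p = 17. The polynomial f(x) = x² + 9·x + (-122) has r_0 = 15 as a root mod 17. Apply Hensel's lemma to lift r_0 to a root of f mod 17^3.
r_2 = 1528 (mod 4913)

Hensel: r_{i+1} = r_i − f(r_i)·(f′(r_i))^{-1} mod 17^{i+2}, f′(x) = 2x + 9. Iterate:
  r_0 = 15 (mod 17)
  r_1 = 83 (mod 289)
  r_2 = 1528 (mod 4913)
Final: r = 1528 satisfies f(r) ≡ 0 mod 17^3.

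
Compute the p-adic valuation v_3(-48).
v_3(-48) = 1

v_3(n) is the largest exponent k such that 3^k divides n. Factor out: -48 = -3^1 · 16. (Sign doesn't affect v_p.) So v_3(-48) = 1.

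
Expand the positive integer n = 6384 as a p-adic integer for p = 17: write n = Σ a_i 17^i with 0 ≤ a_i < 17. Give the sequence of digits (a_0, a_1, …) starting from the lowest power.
(a_0, a_1, …) = (9, 1, 5, 1)

Repeated division by 17 gives the digits low-to-high: 6384 = 9 + 1·17^1 + 5·17^2 + 1·17^3. Digit sequence: (9, 1, 5, 1).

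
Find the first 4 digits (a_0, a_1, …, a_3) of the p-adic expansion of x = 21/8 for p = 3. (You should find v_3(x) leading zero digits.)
(a_0, …, a_3) = (0, 2, 0, 1)

v_3(21/8) = 1, so a_0 = ... = a_0 = 0. Factor out: x = 3^1 · u with u = 7/8 a unit in ℤ_3. Expand u iteratively via a_{v+i} = u_i mod 3, u_{i+1} = (u_i − a_{v+i})/3:
  u_0 = 7/8;  a_1 = 2;  u_1 = (u_0 − 2)/3 = -3/8
  u_1 = -3/8;  a_2 = 0;  u_2 = (u_1 − 0)/3 = -1/8
  u_2 = -1/8;  a_3 = 1;  u_3 = (u_2 − 1)/3 = -3/8
Digits: (0, 2, 0, 1).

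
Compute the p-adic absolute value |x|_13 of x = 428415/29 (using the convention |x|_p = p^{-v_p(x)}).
|428415/29|_13 = 1/28561

Step 1 — compute v_13(x) by factoring powers of 13 out of the numerator and denominator: v_13(428415/29) = 4. Step 2 — apply |x|_p = p^{-v_p(x)} = 13^{-4} = 1/28561.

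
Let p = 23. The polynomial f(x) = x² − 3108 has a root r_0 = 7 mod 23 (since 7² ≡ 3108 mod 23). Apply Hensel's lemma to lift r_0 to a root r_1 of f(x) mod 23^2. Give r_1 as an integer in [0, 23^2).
r_1 = 490 (mod 529)

Hensel's recurrence: r_{i+1} = r_i − f(r_i)·(f′(r_i))^{-1} mod 23^{i+2}, with f′(x) = 2x. Iterate:
  r_0 = 7 (mod 23)
  r_1 = 490 (mod 529)
Final: r_1 = 490, and one checks f(r_1) ≡ 0 mod 23^2.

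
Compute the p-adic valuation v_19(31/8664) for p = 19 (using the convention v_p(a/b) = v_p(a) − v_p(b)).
v_19(31/8664) = -2

Factor powers of 19 from the numerator and denominator of the reduced fraction: 31 = 19^0 · 31 and 8664 = 19^2 · 24. Apply v_p(a/b) = v_p(a) − v_p(b): v_19(31/8664) = 0 − 2 = -2.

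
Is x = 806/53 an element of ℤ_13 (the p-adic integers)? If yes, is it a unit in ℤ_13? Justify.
x ∈ ℤ_13 but not a unit; v_13(x) = 1 > 0

ℤ_13 = {x ∈ ℚ_13 : v_13(x) ≥ 0} and ℤ_13^× = {x ∈ ℤ_13 : v_13(x) = 0}. Here v_13(806/53) = v_13(num) − v_13(den) = 1; compare against these criteria.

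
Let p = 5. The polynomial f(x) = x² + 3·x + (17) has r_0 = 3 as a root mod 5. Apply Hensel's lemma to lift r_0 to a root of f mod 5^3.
r_2 = 113 (mod 125)

Hensel: r_{i+1} = r_i − f(r_i)·(f′(r_i))^{-1} mod 5^{i+2}, f′(x) = 2x + 3. Iterate:
  r_0 = 3 (mod 5)
  r_1 = 13 (mod 25)
  r_2 = 113 (mod 125)
Final: r = 113 satisfies f(r) ≡ 0 mod 5^3.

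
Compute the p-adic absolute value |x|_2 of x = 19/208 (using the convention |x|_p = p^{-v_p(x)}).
|19/208|_2 = 16

Step 1 — compute v_2(x) by factoring powers of 2 out of the numerator and denominator: v_2(19/208) = -4. Step 2 — apply |x|_p = p^{-v_p(x)} = 2^{4} = 16.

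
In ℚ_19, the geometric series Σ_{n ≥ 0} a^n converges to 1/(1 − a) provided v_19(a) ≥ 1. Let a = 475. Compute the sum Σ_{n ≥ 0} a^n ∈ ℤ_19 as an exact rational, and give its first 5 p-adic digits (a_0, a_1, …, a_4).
Σ a^n = 1/(1 − a) = -1/474;  first 5 digits = (1, 6, 18, 1, 11)

v_19(a) = 1 ≥ 1, so the series converges in ℤ_19 to 1/(1 − a) = 1/(1 − 475) = -1/474. Expand this rational in ℤ_19: compute digits iteratively via d_i = x_i mod 19, x_{i+1} = (x_i − d_i)/19. The first 5 digits are (1, 6, 18, 1, 11).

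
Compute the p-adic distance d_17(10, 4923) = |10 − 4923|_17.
d_17(10, 4923) = 1/4913

Step 1 — x − y = 10 − 4923 = -4913. Step 2 — v_17(-4913) = 3 (factor: -4913 = −(17^3 · 1); the sign does not affect v_p). Step 3 — |x − y|_17 = 17^{-3} = 1/4913.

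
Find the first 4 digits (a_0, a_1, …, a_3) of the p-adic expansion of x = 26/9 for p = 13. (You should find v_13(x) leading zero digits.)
(a_0, …, a_3) = (0, 6, 1, 10)

v_13(26/9) = 1, so a_0 = ... = a_0 = 0. Factor out: x = 13^1 · u with u = 2/9 a unit in ℤ_13. Expand u iteratively via a_{v+i} = u_i mod 13, u_{i+1} = (u_i − a_{v+i})/13:
  u_0 = 2/9;  a_1 = 6;  u_1 = (u_0 − 6)/13 = -4/9
  u_1 = -4/9;  a_2 = 1;  u_2 = (u_1 − 1)/13 = -1/9
  u_2 = -1/9;  a_3 = 10;  u_3 = (u_2 − 10)/13 = -7/9
Digits: (0, 6, 1, 10).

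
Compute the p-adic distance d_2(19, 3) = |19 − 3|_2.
d_2(19, 3) = 1/16

Step 1 — x − y = 19 − 3 = 16. Step 2 — v_2(16) = 4 (factor: 16 = (2^4 · 1); the sign does not affect v_p). Step 3 — |x − y|_2 = 2^{-4} = 1/16.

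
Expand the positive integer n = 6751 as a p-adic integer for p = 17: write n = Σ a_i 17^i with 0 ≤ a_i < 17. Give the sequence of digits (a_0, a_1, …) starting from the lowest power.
(a_0, a_1, …) = (2, 6, 6, 1)

Repeated division by 17 gives the digits low-to-high: 6751 = 2 + 6·17^1 + 6·17^2 + 1·17^3. Digit sequence: (2, 6, 6, 1).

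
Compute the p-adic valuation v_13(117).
v_13(117) = 1

v_13(n) is the largest exponent k such that 13^k divides n. Factor out: 117 = 13^1 · 9. (Sign doesn't affect v_p.) So v_13(117) = 1.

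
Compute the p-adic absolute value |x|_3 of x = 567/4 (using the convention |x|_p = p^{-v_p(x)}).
|567/4|_3 = 1/81

Step 1 — compute v_3(x) by factoring powers of 3 out of the numerator and denominator: v_3(567/4) = 4. Step 2 — apply |x|_p = p^{-v_p(x)} = 3^{-4} = 1/81.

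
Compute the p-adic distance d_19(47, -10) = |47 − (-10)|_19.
d_19(47, -10) = 1/19

Step 1 — x − y = 47 − (-10) = 57. Step 2 — v_19(57) = 1 (factor: 57 = (19^1 · 3); the sign does not affect v_p). Step 3 — |x − y|_19 = 19^{-1} = 1/19.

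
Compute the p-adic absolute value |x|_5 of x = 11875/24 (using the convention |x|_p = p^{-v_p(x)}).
|11875/24|_5 = 1/625

Step 1 — compute v_5(x) by factoring powers of 5 out of the numerator and denominator: v_5(11875/24) = 4. Step 2 — apply |x|_p = p^{-v_p(x)} = 5^{-4} = 1/625.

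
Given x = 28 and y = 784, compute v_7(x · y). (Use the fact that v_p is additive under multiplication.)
v_7(21952) = 3

v_p(x) = 1 (factor: 28 = 7^1 · 4); v_p(y) = 2 (factor: 784 = 7^2 · 16). Additivity: v_p(xy) = v_p(x) + v_p(y) = 1 + 2 = 3. (Direct check: xy = 21952 = 7^3 · (64).)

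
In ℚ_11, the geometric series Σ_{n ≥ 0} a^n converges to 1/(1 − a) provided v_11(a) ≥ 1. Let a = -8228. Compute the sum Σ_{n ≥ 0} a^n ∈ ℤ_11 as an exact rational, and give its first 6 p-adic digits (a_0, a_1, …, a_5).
Σ a^n = 1/(1 − a) = 1/8229;  first 6 digits = (1, 0, 9, 4, 3, 2)

v_11(a) = 2 ≥ 1, so the series converges in ℤ_11 to 1/(1 − a) = 1/(1 − (-8228)) = 1/8229. Expand this rational in ℤ_11: compute digits iteratively via d_i = x_i mod 11, x_{i+1} = (x_i − d_i)/11. The first 6 digits are (1, 0, 9, 4, 3, 2).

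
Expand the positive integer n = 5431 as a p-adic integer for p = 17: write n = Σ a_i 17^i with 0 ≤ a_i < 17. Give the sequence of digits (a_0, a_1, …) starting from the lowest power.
(a_0, a_1, …) = (8, 13, 1, 1)

Repeated division by 17 gives the digits low-to-high: 5431 = 8 + 13·17^1 + 1·17^2 + 1·17^3. Digit sequence: (8, 13, 1, 1).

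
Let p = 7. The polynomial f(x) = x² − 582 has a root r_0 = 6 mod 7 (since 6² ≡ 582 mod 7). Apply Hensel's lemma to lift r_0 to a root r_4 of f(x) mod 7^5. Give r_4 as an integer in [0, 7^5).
r_4 = 5760 (mod 16807)

Hensel's recurrence: r_{i+1} = r_i − f(r_i)·(f′(r_i))^{-1} mod 7^{i+2}, with f′(x) = 2x. Iterate:
  r_0 = 6 (mod 7)
  r_1 = 27 (mod 49)
  r_2 = 272 (mod 343)
  r_3 = 958 (mod 2401)
  r_4 = 5760 (mod 16807)
Final: r_4 = 5760, and one checks f(r_4) ≡ 0 mod 7^5.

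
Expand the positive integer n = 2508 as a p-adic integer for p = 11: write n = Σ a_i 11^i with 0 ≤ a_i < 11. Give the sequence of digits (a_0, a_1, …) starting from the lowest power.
(a_0, a_1, …) = (0, 8, 9, 1)

Repeated division by 11 gives the digits low-to-high: 2508 = 8·11^1 + 9·11^2 + 1·11^3. Digit sequence: (0, 8, 9, 1).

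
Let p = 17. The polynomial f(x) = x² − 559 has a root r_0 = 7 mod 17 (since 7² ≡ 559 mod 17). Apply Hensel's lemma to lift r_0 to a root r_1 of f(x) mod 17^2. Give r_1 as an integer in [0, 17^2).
r_1 = 126 (mod 289)

Hensel's recurrence: r_{i+1} = r_i − f(r_i)·(f′(r_i))^{-1} mod 17^{i+2}, with f′(x) = 2x. Iterate:
  r_0 = 7 (mod 17)
  r_1 = 126 (mod 289)
Final: r_1 = 126, and one checks f(r_1) ≡ 0 mod 17^2.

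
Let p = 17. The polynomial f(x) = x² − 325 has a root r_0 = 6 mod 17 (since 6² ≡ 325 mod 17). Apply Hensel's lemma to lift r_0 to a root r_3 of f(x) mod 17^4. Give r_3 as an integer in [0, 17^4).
r_3 = 76591 (mod 83521)

Hensel's recurrence: r_{i+1} = r_i − f(r_i)·(f′(r_i))^{-1} mod 17^{i+2}, with f′(x) = 2x. Iterate:
  r_0 = 6 (mod 17)
  r_1 = 6 (mod 289)
  r_2 = 2896 (mod 4913)
  r_3 = 76591 (mod 83521)
Final: r_3 = 76591, and one checks f(r_3) ≡ 0 mod 17^4.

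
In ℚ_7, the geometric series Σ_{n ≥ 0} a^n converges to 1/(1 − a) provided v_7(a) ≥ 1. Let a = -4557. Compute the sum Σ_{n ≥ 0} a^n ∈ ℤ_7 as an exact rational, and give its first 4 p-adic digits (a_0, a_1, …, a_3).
Σ a^n = 1/(1 − a) = 1/4558;  first 4 digits = (1, 0, 5, 0)

v_7(a) = 2 ≥ 1, so the series converges in ℤ_7 to 1/(1 − a) = 1/(1 − (-4557)) = 1/4558. Expand this rational in ℤ_7: compute digits iteratively via d_i = x_i mod 7, x_{i+1} = (x_i − d_i)/7. The first 4 digits are (1, 0, 5, 0).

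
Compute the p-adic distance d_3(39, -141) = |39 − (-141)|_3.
d_3(39, -141) = 1/9

Step 1 — x − y = 39 − (-141) = 180. Step 2 — v_3(180) = 2 (factor: 180 = (3^2 · 20); the sign does not affect v_p). Step 3 — |x − y|_3 = 3^{-2} = 1/9.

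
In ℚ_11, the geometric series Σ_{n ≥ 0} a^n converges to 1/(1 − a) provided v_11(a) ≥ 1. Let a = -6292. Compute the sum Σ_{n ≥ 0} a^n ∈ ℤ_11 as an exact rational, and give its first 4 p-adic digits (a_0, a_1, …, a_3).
Σ a^n = 1/(1 − a) = 1/6293;  first 4 digits = (1, 0, 3, 6)

v_11(a) = 2 ≥ 1, so the series converges in ℤ_11 to 1/(1 − a) = 1/(1 − (-6292)) = 1/6293. Expand this rational in ℤ_11: compute digits iteratively via d_i = x_i mod 11, x_{i+1} = (x_i − d_i)/11. The first 4 digits are (1, 0, 3, 6).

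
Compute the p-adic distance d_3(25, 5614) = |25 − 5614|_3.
d_3(25, 5614) = 1/243

Step 1 — x − y = 25 − 5614 = -5589. Step 2 — v_3(-5589) = 5 (factor: -5589 = −(3^5 · 23); the sign does not affect v_p). Step 3 — |x − y|_3 = 3^{-5} = 1/243.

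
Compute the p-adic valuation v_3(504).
v_3(504) = 2

v_3(n) is the largest exponent k such that 3^k divides n. Factor out: 504 = 3^2 · 56. (Sign doesn't affect v_p.) So v_3(504) = 2.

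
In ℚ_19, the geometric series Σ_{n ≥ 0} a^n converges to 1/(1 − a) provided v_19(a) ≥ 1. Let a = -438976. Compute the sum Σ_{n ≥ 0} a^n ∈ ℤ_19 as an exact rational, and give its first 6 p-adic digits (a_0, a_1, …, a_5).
Σ a^n = 1/(1 − a) = 1/438977;  first 6 digits = (1, 0, 0, 12, 15, 18)

v_19(a) = 3 ≥ 1, so the series converges in ℤ_19 to 1/(1 − a) = 1/(1 − (-438976)) = 1/438977. Expand this rational in ℤ_19: compute digits iteratively via d_i = x_i mod 19, x_{i+1} = (x_i − d_i)/19. The first 6 digits are (1, 0, 0, 12, 15, 18).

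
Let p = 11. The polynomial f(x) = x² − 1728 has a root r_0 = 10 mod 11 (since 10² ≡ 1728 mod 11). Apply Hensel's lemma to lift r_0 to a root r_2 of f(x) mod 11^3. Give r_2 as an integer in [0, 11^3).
r_2 = 769 (mod 1331)

Hensel's recurrence: r_{i+1} = r_i − f(r_i)·(f′(r_i))^{-1} mod 11^{i+2}, with f′(x) = 2x. Iterate:
  r_0 = 10 (mod 11)
  r_1 = 43 (mod 121)
  r_2 = 769 (mod 1331)
Final: r_2 = 769, and one checks f(r_2) ≡ 0 mod 11^3.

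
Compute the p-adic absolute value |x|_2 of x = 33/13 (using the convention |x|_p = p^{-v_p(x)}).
|33/13|_2 = 1

Step 1 — compute v_2(x) by factoring powers of 2 out of the numerator and denominator: v_2(33/13) = 0. Step 2 — apply |x|_p = p^{-v_p(x)} = 2^{0} = 1.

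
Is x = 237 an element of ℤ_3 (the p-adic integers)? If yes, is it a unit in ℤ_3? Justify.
x ∈ ℤ_3 but not a unit; v_3(x) = 1 > 0

ℤ_3 = {x ∈ ℚ_3 : v_3(x) ≥ 0} and ℤ_3^× = {x ∈ ℤ_3 : v_3(x) = 0}. Here v_3(237) = v_3(num) − v_3(den) = 1; compare against these criteria.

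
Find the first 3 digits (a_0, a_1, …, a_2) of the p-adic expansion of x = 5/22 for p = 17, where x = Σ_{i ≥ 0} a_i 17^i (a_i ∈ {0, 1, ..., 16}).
(a_0, …, a_2) = (1, 10, 11)

v_17(5/22) = 0 (numerator and denominator both coprime to 17), so x ∈ ℤ_17^×. Compute digits iteratively via a_i = x_i mod 17, x_{i+1} = (x_i − a_i)/17, with x_0 = x:
  x_0 = 5/22;  a_0 = 1;  x_1 = (x_0 − 1)/17 = -1/22
  x_1 = -1/22;  a_1 = 10;  x_2 = (x_1 − 10)/17 = -13/22
  x_2 = -13/22;  a_2 = 11;  x_3 = (x_2 − 11)/17 = -15/22
Digits: (1, 10, 11).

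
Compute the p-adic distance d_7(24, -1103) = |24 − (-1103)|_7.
d_7(24, -1103) = 1/49

Step 1 — x − y = 24 − (-1103) = 1127. Step 2 — v_7(1127) = 2 (factor: 1127 = (7^2 · 23); the sign does not affect v_p). Step 3 — |x − y|_7 = 7^{-2} = 1/49.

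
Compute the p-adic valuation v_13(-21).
v_13(-21) = 0

v_13(n) is the largest exponent k such that 13^k divides n. Factor out: -21 = -13^0 · 21. (Sign doesn't affect v_p.) So v_13(-21) = 0.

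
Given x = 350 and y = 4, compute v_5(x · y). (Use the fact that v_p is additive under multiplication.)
v_5(1400) = 2

v_p(x) = 2 (factor: 350 = 5^2 · 14); v_p(y) = 0 (factor: 4 = 5^0 · 4). Additivity: v_p(xy) = v_p(x) + v_p(y) = 2 + 0 = 2. (Direct check: xy = 1400 = 5^2 · (56).)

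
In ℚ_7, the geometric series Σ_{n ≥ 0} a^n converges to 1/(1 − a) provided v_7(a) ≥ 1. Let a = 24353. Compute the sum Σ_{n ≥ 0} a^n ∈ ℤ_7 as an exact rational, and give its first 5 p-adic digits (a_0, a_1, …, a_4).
Σ a^n = 1/(1 − a) = -1/24352;  first 5 digits = (1, 0, 0, 1, 3)

v_7(a) = 3 ≥ 1, so the series converges in ℤ_7 to 1/(1 − a) = 1/(1 − 24353) = -1/24352. Expand this rational in ℤ_7: compute digits iteratively via d_i = x_i mod 7, x_{i+1} = (x_i − d_i)/7. The first 5 digits are (1, 0, 0, 1, 3).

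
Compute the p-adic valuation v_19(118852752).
v_19(118852752) = 5

v_19(n) is the largest exponent k such that 19^k divides n. Factor out: 118852752 = 19^5 · 48. (Sign doesn't affect v_p.) So v_19(118852752) = 5.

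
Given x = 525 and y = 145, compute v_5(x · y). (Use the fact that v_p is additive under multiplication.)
v_5(76125) = 3

v_p(x) = 2 (factor: 525 = 5^2 · 21); v_p(y) = 1 (factor: 145 = 5^1 · 29). Additivity: v_p(xy) = v_p(x) + v_p(y) = 2 + 1 = 3. (Direct check: xy = 76125 = 5^3 · (609).)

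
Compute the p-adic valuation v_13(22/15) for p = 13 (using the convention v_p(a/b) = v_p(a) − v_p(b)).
v_13(22/15) = 0

Factor powers of 13 from the numerator and denominator of the reduced fraction: 22 = 13^0 · 22 and 15 = 13^0 · 15. Apply v_p(a/b) = v_p(a) − v_p(b): v_13(22/15) = 0 − 0 = 0.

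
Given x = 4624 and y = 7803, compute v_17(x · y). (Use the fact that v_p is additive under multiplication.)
v_17(36081072) = 4

v_p(x) = 2 (factor: 4624 = 17^2 · 16); v_p(y) = 2 (factor: 7803 = 17^2 · 27). Additivity: v_p(xy) = v_p(x) + v_p(y) = 2 + 2 = 4. (Direct check: xy = 36081072 = 17^4 · (432).)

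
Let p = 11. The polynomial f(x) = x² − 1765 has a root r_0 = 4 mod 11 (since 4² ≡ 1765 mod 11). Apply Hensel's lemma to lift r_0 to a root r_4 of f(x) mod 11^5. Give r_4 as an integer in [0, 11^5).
r_4 = 22290 (mod 161051)

Hensel's recurrence: r_{i+1} = r_i − f(r_i)·(f′(r_i))^{-1} mod 11^{i+2}, with f′(x) = 2x. Iterate:
  r_0 = 4 (mod 11)
  r_1 = 26 (mod 121)
  r_2 = 994 (mod 1331)
  r_3 = 7649 (mod 14641)
  r_4 = 22290 (mod 161051)
Final: r_4 = 22290, and one checks f(r_4) ≡ 0 mod 11^5.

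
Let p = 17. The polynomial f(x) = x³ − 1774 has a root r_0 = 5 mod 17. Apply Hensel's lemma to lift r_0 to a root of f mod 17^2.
r_1 = 158 (mod 289)

Hensel: r_{i+1} = r_i − f(r_i)/f′(r_i) mod 17^{i+2}, where f′(x) = 3x². Iterate:
  r_0 = 5 (mod 17)
  r_1 = 158 (mod 289)
Final: r = 158 with f(r) ≡ 0 mod 17^2.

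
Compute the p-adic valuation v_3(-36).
v_3(-36) = 2

v_3(n) is the largest exponent k such that 3^k divides n. Factor out: -36 = -3^2 · 4. (Sign doesn't affect v_p.) So v_3(-36) = 2.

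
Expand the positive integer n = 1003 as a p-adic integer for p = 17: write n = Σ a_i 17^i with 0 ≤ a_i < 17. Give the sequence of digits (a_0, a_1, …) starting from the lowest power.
(a_0, a_1, …) = (0, 8, 3)

Repeated division by 17 gives the digits low-to-high: 1003 = 8·17^1 + 3·17^2. Digit sequence: (0, 8, 3).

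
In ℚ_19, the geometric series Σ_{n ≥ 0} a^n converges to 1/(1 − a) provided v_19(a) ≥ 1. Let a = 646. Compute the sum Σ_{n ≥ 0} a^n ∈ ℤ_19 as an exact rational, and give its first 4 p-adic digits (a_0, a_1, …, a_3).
Σ a^n = 1/(1 − a) = -1/645;  first 4 digits = (1, 15, 17, 15)

v_19(a) = 1 ≥ 1, so the series converges in ℤ_19 to 1/(1 − a) = 1/(1 − 646) = -1/645. Expand this rational in ℤ_19: compute digits iteratively via d_i = x_i mod 19, x_{i+1} = (x_i − d_i)/19. The first 4 digits are (1, 15, 17, 15).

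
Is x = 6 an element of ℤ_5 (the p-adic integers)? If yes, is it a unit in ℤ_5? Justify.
x ∈ ℤ_5^× (unit); v_5(x) = 0

ℤ_5 = {x ∈ ℚ_5 : v_5(x) ≥ 0} and ℤ_5^× = {x ∈ ℤ_5 : v_5(x) = 0}. Here v_5(6) = v_5(num) − v_5(den) = 0; compare against these criteria.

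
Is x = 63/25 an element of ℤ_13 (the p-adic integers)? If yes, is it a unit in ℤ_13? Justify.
x ∈ ℤ_13^× (unit); v_13(x) = 0

ℤ_13 = {x ∈ ℚ_13 : v_13(x) ≥ 0} and ℤ_13^× = {x ∈ ℤ_13 : v_13(x) = 0}. Here v_13(63/25) = v_13(num) − v_13(den) = 0; compare against these criteria.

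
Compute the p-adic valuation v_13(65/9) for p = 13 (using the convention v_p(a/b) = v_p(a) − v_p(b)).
v_13(65/9) = 1

Factor powers of 13 from the numerator and denominator of the reduced fraction: 65 = 13^1 · 5 and 9 = 13^0 · 9. Apply v_p(a/b) = v_p(a) − v_p(b): v_13(65/9) = 1 − 0 = 1.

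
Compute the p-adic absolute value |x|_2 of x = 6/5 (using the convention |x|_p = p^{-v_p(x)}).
|6/5|_2 = 1/2

Step 1 — compute v_2(x) by factoring powers of 2 out of the numerator and denominator: v_2(6/5) = 1. Step 2 — apply |x|_p = p^{-v_p(x)} = 2^{-1} = 1/2.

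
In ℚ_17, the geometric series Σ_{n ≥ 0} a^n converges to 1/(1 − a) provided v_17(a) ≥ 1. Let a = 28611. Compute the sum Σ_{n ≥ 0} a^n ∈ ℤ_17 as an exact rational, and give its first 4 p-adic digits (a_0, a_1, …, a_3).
Σ a^n = 1/(1 − a) = -1/28610;  first 4 digits = (1, 0, 14, 5)

v_17(a) = 2 ≥ 1, so the series converges in ℤ_17 to 1/(1 − a) = 1/(1 − 28611) = -1/28610. Expand this rational in ℤ_17: compute digits iteratively via d_i = x_i mod 17, x_{i+1} = (x_i − d_i)/17. The first 4 digits are (1, 0, 14, 5).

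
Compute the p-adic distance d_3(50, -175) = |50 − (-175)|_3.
d_3(50, -175) = 1/9

Step 1 — x − y = 50 − (-175) = 225. Step 2 — v_3(225) = 2 (factor: 225 = (3^2 · 25); the sign does not affect v_p). Step 3 — |x − y|_3 = 3^{-2} = 1/9.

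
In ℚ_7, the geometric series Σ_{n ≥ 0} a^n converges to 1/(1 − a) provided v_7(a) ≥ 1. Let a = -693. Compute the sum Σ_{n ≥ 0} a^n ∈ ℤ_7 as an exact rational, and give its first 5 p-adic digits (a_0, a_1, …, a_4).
Σ a^n = 1/(1 − a) = 1/694;  first 5 digits = (1, 6, 0, 4, 4)

v_7(a) = 1 ≥ 1, so the series converges in ℤ_7 to 1/(1 − a) = 1/(1 − (-693)) = 1/694. Expand this rational in ℤ_7: compute digits iteratively via d_i = x_i mod 7, x_{i+1} = (x_i − d_i)/7. The first 5 digits are (1, 6, 0, 4, 4).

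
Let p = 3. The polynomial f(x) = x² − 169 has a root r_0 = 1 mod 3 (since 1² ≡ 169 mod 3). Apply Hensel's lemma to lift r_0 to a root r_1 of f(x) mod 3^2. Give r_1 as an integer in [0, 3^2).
r_1 = 4 (mod 9)

Hensel's recurrence: r_{i+1} = r_i − f(r_i)·(f′(r_i))^{-1} mod 3^{i+2}, with f′(x) = 2x. Iterate:
  r_0 = 1 (mod 3)
  r_1 = 4 (mod 9)
Final: r_1 = 4, and one checks f(r_1) ≡ 0 mod 3^2.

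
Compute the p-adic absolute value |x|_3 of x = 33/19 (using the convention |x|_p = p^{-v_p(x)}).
|33/19|_3 = 1/3

Step 1 — compute v_3(x) by factoring powers of 3 out of the numerator and denominator: v_3(33/19) = 1. Step 2 — apply |x|_p = p^{-v_p(x)} = 3^{-1} = 1/3.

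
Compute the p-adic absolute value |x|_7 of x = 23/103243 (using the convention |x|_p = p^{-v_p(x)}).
|23/103243|_7 = 2401

Step 1 — compute v_7(x) by factoring powers of 7 out of the numerator and denominator: v_7(23/103243) = -4. Step 2 — apply |x|_p = p^{-v_p(x)} = 7^{4} = 2401.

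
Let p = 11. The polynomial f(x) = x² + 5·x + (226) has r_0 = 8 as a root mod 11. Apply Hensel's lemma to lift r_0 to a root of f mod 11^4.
r_3 = 12680 (mod 14641)

Hensel: r_{i+1} = r_i − f(r_i)·(f′(r_i))^{-1} mod 11^{i+2}, f′(x) = 2x + 5. Iterate:
  r_0 = 8 (mod 11)
  r_1 = 96 (mod 121)
  r_2 = 701 (mod 1331)
  r_3 = 12680 (mod 14641)
Final: r = 12680 satisfies f(r) ≡ 0 mod 11^4.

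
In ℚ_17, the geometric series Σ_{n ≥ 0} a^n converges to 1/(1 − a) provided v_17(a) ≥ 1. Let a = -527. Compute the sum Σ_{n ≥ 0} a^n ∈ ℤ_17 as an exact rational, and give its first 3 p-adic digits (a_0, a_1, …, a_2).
Σ a^n = 1/(1 − a) = 1/528;  first 3 digits = (1, 3, 7)

v_17(a) = 1 ≥ 1, so the series converges in ℤ_17 to 1/(1 − a) = 1/(1 − (-527)) = 1/528. Expand this rational in ℤ_17: compute digits iteratively via d_i = x_i mod 17, x_{i+1} = (x_i − d_i)/17. The first 3 digits are (1, 3, 7).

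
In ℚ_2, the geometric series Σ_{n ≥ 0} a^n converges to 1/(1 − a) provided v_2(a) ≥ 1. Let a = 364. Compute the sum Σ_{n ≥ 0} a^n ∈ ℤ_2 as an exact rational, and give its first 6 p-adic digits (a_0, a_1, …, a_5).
Σ a^n = 1/(1 − a) = -1/363;  first 6 digits = (1, 0, 1, 1, 1, 1)

v_2(a) = 2 ≥ 1, so the series converges in ℤ_2 to 1/(1 − a) = 1/(1 − 364) = -1/363. Expand this rational in ℤ_2: compute digits iteratively via d_i = x_i mod 2, x_{i+1} = (x_i − d_i)/2. The first 6 digits are (1, 0, 1, 1, 1, 1).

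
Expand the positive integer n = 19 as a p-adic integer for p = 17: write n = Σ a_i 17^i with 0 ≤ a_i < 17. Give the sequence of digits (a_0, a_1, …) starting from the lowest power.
(a_0, a_1, …) = (2, 1)

Repeated division by 17 gives the digits low-to-high: 19 = 2 + 1·17^1. Digit sequence: (2, 1).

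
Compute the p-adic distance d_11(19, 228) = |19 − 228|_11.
d_11(19, 228) = 1/11

Step 1 — x − y = 19 − 228 = -209. Step 2 — v_11(-209) = 1 (factor: -209 = −(11^1 · 19); the sign does not affect v_p). Step 3 — |x − y|_11 = 11^{-1} = 1/11.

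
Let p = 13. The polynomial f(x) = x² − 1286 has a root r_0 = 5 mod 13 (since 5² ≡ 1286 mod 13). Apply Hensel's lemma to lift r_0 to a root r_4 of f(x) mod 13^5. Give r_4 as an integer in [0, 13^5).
r_4 = 174725 (mod 371293)

Hensel's recurrence: r_{i+1} = r_i − f(r_i)·(f′(r_i))^{-1} mod 13^{i+2}, with f′(x) = 2x. Iterate:
  r_0 = 5 (mod 13)
  r_1 = 148 (mod 169)
  r_2 = 1162 (mod 2197)
  r_3 = 3359 (mod 28561)
  r_4 = 174725 (mod 371293)
Final: r_4 = 174725, and one checks f(r_4) ≡ 0 mod 13^5.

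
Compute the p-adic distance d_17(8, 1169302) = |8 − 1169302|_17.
d_17(8, 1169302) = 1/83521

Step 1 — x − y = 8 − 1169302 = -1169294. Step 2 — v_17(-1169294) = 4 (factor: -1169294 = −(17^4 · 14); the sign does not affect v_p). Step 3 — |x − y|_17 = 17^{-4} = 1/83521.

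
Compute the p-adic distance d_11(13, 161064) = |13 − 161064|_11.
d_11(13, 161064) = 1/161051

Step 1 — x − y = 13 − 161064 = -161051. Step 2 — v_11(-161051) = 5 (factor: -161051 = −(11^5 · 1); the sign does not affect v_p). Step 3 — |x − y|_11 = 11^{-5} = 1/161051.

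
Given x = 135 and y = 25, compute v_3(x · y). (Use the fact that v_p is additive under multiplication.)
v_3(3375) = 3

v_p(x) = 3 (factor: 135 = 3^3 · 5); v_p(y) = 0 (factor: 25 = 3^0 · 25). Additivity: v_p(xy) = v_p(x) + v_p(y) = 3 + 0 = 3. (Direct check: xy = 3375 = 3^3 · (125).)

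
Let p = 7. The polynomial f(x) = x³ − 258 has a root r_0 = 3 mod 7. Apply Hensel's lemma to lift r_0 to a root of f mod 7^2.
r_1 = 17 (mod 49)

Hensel: r_{i+1} = r_i − f(r_i)/f′(r_i) mod 7^{i+2}, where f′(x) = 3x². Iterate:
  r_0 = 3 (mod 7)
  r_1 = 17 (mod 49)
Final: r = 17 with f(r) ≡ 0 mod 7^2.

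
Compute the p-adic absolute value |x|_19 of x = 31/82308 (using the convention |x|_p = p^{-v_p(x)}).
|31/82308|_19 = 6859

Step 1 — compute v_19(x) by factoring powers of 19 out of the numerator and denominator: v_19(31/82308) = -3. Step 2 — apply |x|_p = p^{-v_p(x)} = 19^{3} = 6859.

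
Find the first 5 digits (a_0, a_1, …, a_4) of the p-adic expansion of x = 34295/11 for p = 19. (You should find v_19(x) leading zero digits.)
(a_0, …, a_4) = (0, 0, 0, 16, 13)

v_19(34295/11) = 3, so a_0 = ... = a_2 = 0. Factor out: x = 19^3 · u with u = 5/11 a unit in ℤ_19. Expand u iteratively via a_{v+i} = u_i mod 19, u_{i+1} = (u_i − a_{v+i})/19:
  u_0 = 5/11;  a_3 = 16;  u_1 = (u_0 − 16)/19 = -9/11
  u_1 = -9/11;  a_4 = 13;  u_2 = (u_1 − 13)/19 = -8/11
Digits: (0, 0, 0, 16, 13).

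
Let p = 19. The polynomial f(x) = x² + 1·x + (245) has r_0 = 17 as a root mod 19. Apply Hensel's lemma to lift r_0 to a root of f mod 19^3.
r_2 = 2848 (mod 6859)

Hensel: r_{i+1} = r_i − f(r_i)·(f′(r_i))^{-1} mod 19^{i+2}, f′(x) = 2x + 1. Iterate:
  r_0 = 17 (mod 19)
  r_1 = 321 (mod 361)
  r_2 = 2848 (mod 6859)
Final: r = 2848 satisfies f(r) ≡ 0 mod 19^3.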